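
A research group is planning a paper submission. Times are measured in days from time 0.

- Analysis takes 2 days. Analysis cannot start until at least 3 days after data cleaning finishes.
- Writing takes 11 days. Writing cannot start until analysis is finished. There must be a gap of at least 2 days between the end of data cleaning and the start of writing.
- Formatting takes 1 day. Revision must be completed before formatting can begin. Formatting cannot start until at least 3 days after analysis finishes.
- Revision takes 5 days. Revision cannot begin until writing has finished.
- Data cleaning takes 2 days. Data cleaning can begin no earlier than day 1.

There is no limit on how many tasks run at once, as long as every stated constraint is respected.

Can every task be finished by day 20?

No

After its own release at day 1, data cleaning can start at day 1 and finishes at day 3.
Analysis cannot begin until data cleaning (finishes day 3, plus 3-day gap → day 6). It runs from day 6 to 6 + 2 = day 8.
For writing: analysis (finishes day 8); data cleaning (finishes day 3, plus 2-day gap → day 5). Taking the maximum gives a start of day 8, and it finishes at 8 + 11 = day 19.
After writing (finishes day 19), revision can start at day 19 and finishes at day 24.
Formatting has to wait for revision (finishes day 24); analysis (finishes day 8, plus 3-day gap → day 11). The latest of these is day 24, so formatting runs day 24 to 24 + 1 = day 25.
The earliest everything can be done is day 25, which is after the deadline of 20, so it is not possible.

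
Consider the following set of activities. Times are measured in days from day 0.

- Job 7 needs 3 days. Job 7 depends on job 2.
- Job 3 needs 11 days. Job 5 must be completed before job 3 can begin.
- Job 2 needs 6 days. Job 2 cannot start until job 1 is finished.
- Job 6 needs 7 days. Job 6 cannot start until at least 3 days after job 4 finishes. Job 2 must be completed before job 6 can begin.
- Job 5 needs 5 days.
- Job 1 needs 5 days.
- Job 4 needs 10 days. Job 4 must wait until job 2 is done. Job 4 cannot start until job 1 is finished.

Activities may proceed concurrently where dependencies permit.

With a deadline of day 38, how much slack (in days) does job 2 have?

7

Nothing blocks job 1, so it runs from day 0 to day 5.
After job 1 (finishes day 5), job 2 can start at day 5 and finishes at day 11.

Working backward from the deadline:
Job 6 has no dependents, so it just needs to finish by day 38. Starting by 38 − 7 = day 31 achieves that.
Since job 6 (must start by day 31, minus 3-day gap → day 28) depends on it, job 4 must finish by day 28. Backing off its 10-day duration gives a latest start of day 18.
Job 7 has no dependents, so it just needs to finish by day 38. Starting by 38 − 3 = day 35 achieves that.
Job 2 has several dependents: job 4 (must start by day 18); job 6 (must start by day 31); job 7 (must start by day 35). The earliest of those limits is day 18, so job 2 must start by 18 − 6 = day 12.
So job 2 can start as early as day 5 and as late as day 12, giving 12 − 5 = 7 days of slack.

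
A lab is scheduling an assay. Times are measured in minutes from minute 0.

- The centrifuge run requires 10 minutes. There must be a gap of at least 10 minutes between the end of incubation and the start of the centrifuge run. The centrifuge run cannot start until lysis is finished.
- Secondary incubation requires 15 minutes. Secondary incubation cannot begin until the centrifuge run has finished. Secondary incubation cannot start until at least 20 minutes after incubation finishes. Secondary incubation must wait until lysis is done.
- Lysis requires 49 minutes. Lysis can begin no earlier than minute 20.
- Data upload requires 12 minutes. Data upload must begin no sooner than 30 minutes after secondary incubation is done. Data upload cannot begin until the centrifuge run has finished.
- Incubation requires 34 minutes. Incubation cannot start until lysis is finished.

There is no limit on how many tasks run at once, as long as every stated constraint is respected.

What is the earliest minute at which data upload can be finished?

180

After its own release at minute 20, lysis can start at minute 20 and finishes at minute 69.
Incubation waits on lysis (finishes minute 69), so it starts at minute 69 and finishes at 69 + 34 = minute 103.
The centrifuge run has to wait for incubation (finishes minute 103, plus 10-minute gap → minute 113); lysis (finishes minute 69). The latest of these is minute 113, so the centrifuge run runs minute 113 to 113 + 10 = minute 123.
Secondary incubation cannot start until the centrifuge run (finishes minute 123); incubation (finishes minute 103, plus 20-minute gap → minute 123); lysis (finishes minute 69). The controlling bound is minute 123, so secondary incubation finishes at 123 + 15 = minute 138.
Data upload needs all of secondary incubation (finishes minute 138, plus 30-minute gap → minute 168); the centrifuge run (finishes minute 123). That puts its earliest start at minute 168; it finishes at 168 + 12 = minute 180.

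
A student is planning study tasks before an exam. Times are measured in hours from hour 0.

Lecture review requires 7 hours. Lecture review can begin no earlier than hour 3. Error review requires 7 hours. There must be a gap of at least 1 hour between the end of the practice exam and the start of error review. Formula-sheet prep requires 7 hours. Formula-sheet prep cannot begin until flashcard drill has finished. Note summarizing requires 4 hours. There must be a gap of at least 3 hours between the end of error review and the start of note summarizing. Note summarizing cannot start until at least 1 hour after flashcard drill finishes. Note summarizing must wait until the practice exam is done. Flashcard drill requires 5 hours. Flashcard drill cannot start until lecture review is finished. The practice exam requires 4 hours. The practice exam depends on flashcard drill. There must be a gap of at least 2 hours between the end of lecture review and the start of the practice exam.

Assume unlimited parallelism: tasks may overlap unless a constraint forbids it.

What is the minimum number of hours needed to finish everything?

After its own release at hour 3, lecture review can start at hour 3 and finishes at hour 10.
Flashcard drill cannot begin until lecture review (finishes hour 10). It runs from hour 10 to 10 + 5 = hour 15.
Formula-sheet prep cannot begin until flashcard drill (finishes hour 15). It runs from hour 15 to 15 + 7 = hour 22.
The practice exam cannot start until flashcard drill (finishes hour 15); lecture review (finishes hour 10, plus 2-hour gap → hour 12). The controlling bound is hour 15, so the practice exam finishes at 15 + 4 = hour 19.
Error review cannot begin until the practice exam (finishes hour 19, plus 1-hour gap → hour 20). It runs from hour 20 to 20 + 7 = hour 27.
Note summarizing cannot start until error review (finishes hour 27, plus 3-hour gap → hour 30); flashcard drill (finishes hour 15, plus 1-hour gap → hour 16); the practice exam (finishes hour 19). The controlling bound is hour 30, so note summarizing finishes at 30 + 4 = hour 34.
All tasks are finished once the last one completes. Finish times: Lecture review at 10, Flashcard drill at 15, The practice exam at 19, Error review at 27, Note summarizing at 34, Formula-sheet prep at 22. The latest is hour 34.

34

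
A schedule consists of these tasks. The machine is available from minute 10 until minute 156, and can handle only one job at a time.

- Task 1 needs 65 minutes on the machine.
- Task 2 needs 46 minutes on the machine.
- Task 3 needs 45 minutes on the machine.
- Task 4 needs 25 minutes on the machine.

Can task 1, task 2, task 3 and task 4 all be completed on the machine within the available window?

No

The machine window is 156 − 10 = 146 minutes.
Running back to back, the jobs need 65 + 46 + 45 + 25 = 181 minutes on the machine.
Since 181 > 146, they cannot all fit.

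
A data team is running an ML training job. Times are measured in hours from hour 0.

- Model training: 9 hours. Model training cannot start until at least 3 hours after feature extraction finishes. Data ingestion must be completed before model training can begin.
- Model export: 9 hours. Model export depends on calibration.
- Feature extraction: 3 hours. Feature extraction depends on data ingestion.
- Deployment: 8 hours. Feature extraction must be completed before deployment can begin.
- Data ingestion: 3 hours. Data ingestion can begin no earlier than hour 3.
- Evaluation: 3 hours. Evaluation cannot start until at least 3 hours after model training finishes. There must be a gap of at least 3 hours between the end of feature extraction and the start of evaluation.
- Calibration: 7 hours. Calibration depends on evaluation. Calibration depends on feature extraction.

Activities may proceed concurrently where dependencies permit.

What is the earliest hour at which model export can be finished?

After its own release at hour 3, data ingestion can start at hour 3 and finishes at hour 6.
Feature extraction cannot begin until data ingestion (finishes hour 6). It runs from hour 6 to 6 + 3 = hour 9.
Model training has to wait for feature extraction (finishes hour 9, plus 3-hour gap → hour 12); data ingestion (finishes hour 6). The latest of these is hour 12, so model training runs hour 12 to 12 + 9 = hour 21.
Evaluation needs all of model training (finishes hour 21, plus 3-hour gap → hour 24); feature extraction (finishes hour 9, plus 3-hour gap → hour 12). That puts its earliest start at hour 24; it finishes at 24 + 3 = hour 27.
For calibration: evaluation (finishes hour 27); feature extraction (finishes hour 9). Taking the maximum gives a start of hour 27, and it finishes at 27 + 7 = hour 34.
After calibration (finishes hour 34), model export can start at hour 34 and finishes at hour 43.

43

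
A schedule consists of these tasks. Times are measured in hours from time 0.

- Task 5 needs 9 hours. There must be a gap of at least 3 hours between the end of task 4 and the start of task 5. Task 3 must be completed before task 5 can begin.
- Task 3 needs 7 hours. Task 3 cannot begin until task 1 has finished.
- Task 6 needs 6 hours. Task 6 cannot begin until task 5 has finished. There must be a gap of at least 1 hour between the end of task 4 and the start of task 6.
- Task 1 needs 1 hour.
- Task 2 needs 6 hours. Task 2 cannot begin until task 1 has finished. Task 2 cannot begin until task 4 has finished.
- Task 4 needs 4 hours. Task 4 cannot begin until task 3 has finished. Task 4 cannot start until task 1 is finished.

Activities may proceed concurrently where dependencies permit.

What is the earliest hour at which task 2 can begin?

Task 1 can start immediately at hour 0; it finishes at hour 1.
After task 1 (finishes hour 1), task 3 can start at hour 1 and finishes at hour 8.
For task 4: task 3 (finishes hour 8); task 1 (finishes hour 1). Taking the maximum gives a start of hour 8, and it finishes at 8 + 4 = hour 12.
Task 2 waits on task 1 (finishes hour 1); task 4 (finishes hour 12). The latest of these is hour 12, which is the earliest task 2 can start.

12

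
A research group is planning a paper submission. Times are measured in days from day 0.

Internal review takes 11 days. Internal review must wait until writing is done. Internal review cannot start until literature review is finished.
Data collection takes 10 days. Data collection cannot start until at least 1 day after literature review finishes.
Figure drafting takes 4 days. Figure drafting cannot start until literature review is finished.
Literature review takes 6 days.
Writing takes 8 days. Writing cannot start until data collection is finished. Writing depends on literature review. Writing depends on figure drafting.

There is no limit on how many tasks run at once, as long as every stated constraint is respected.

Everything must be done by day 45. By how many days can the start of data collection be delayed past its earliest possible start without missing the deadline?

9

Nothing blocks literature review, so it runs from day 0 to day 6.
Data collection waits on literature review (finishes day 6, plus 1-day gap → day 7), so it starts at day 7 and finishes at 7 + 10 = day 17.

Working backward from the deadline:
Nothing follows internal review; the deadline of day 45 is its only limit. It must start by 45 − 11 = day 34.
Writing must finish before internal review (must start by day 34). With an 8-day duration, writing must start by 34 − 8 = day 26.
Data collection must finish before writing (must start by day 26). With a 10-day duration, data collection must start by 26 − 10 = day 16.
So data collection can start as early as day 7 and as late as day 16, giving 16 − 7 = 9 days of slack.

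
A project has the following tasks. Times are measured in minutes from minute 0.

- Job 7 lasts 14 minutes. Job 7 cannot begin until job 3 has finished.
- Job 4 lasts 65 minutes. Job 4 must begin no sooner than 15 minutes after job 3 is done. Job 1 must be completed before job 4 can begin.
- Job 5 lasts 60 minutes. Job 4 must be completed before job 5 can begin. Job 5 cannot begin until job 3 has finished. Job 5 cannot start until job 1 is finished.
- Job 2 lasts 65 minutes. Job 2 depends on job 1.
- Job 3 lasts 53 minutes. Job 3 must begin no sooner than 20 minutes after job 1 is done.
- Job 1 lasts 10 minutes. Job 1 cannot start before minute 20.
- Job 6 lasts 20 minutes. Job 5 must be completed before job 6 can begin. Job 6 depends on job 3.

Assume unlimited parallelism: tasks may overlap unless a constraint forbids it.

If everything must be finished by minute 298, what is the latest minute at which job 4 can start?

Job 6 has no dependents, so it just needs to finish by minute 298. Starting by 298 − 20 = minute 278 achieves that.
Since job 6 (must start by minute 278) depends on it, job 5 must finish by minute 278. Backing off its 60-minute duration gives a latest start of minute 218.
Since job 5 (must start by minute 218) depends on it, job 4 must finish by minute 218. Backing off its 65-minute duration gives a latest start of minute 153.

153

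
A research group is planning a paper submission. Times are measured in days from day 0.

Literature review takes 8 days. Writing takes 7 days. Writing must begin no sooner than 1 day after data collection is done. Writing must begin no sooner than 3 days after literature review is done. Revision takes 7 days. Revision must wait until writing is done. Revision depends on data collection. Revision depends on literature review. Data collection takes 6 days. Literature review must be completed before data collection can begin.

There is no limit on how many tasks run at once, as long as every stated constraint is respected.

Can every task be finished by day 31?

Literature review has no prerequisites, so it starts at day 0 and finishes at day 8.
After literature review (finishes day 8), data collection can start at day 8 and finishes at day 14.
Writing needs all of data collection (finishes day 14, plus 1-day gap → day 15); literature review (finishes day 8, plus 3-day gap → day 11). That puts its earliest start at day 15; it finishes at 15 + 7 = day 22.
Revision has to wait for writing (finishes day 22); data collection (finishes day 14); literature review (finishes day 8). The latest of these is day 22, so revision runs day 22 to 22 + 7 = day 29.
Every task is finished by day 29, which is no later than the deadline of 31, so the schedule is feasible.

Yes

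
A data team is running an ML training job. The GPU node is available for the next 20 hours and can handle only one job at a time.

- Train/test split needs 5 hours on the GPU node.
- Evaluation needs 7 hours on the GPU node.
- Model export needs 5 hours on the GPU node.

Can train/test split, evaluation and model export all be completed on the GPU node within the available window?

Yes

Running back to back, the jobs need 5 + 7 + 5 = 17 hours on the GPU node.
Since 17 ≤ 20, they fit within the window.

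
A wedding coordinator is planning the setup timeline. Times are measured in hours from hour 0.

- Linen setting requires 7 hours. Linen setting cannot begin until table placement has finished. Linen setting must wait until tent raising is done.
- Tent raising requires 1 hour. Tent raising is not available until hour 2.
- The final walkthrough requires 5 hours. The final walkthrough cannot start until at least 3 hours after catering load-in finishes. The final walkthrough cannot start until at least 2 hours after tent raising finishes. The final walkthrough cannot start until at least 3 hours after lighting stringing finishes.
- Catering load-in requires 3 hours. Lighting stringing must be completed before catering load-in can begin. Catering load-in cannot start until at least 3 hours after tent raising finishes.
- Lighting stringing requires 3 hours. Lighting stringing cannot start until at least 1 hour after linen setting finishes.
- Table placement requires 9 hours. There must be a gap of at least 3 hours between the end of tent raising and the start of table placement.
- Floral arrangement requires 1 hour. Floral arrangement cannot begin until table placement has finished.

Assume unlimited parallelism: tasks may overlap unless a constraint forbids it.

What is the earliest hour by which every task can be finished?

Tent raising cannot begin until its own release at hour 2. It runs from hour 2 to 2 + 1 = hour 3.
Table placement waits on tent raising (finishes hour 3, plus 3-hour gap → hour 6), so it starts at hour 6 and finishes at 6 + 9 = hour 15.
Floral arrangement cannot begin until table placement (finishes hour 15). It runs from hour 15 to 15 + 1 = hour 16.
Linen setting has to wait for table placement (finishes hour 15); tent raising (finishes hour 3). The latest of these is hour 15, so linen setting runs hour 15 to 15 + 7 = hour 22.
Lighting stringing cannot begin until linen setting (finishes hour 22, plus 1-hour gap → hour 23). It runs from hour 23 to 23 + 3 = hour 26.
Catering load-in has to wait for lighting stringing (finishes hour 26); tent raising (finishes hour 3, plus 3-hour gap → hour 6). The latest of these is hour 26, so catering load-in runs hour 26 to 26 + 3 = hour 29.
The final walkthrough has to wait for catering load-in (finishes hour 29, plus 3-hour gap → hour 32); tent raising (finishes hour 3, plus 2-hour gap → hour 5); lighting stringing (finishes hour 26, plus 3-hour gap → hour 29). The latest of these is hour 32, so the final walkthrough runs hour 32 to 32 + 5 = hour 37.
All tasks are finished once the last one completes. Finish times: Tent raising at 3, Table placement at 15, Linen setting at 22, Floral arrangement at 16, Lighting stringing at 26, Catering load-in at 29, The final walkthrough at 37. The latest is hour 37.

37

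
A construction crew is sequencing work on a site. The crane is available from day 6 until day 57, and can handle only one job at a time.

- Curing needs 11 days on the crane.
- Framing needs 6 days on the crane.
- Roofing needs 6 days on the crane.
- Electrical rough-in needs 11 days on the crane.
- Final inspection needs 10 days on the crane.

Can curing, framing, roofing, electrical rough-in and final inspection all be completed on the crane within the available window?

The crane window is 57 − 6 = 51 days.
Running back to back, the jobs need 11 + 6 + 6 + 11 + 10 = 44 days on the crane.
Since 44 ≤ 51, they fit within the window.

Yes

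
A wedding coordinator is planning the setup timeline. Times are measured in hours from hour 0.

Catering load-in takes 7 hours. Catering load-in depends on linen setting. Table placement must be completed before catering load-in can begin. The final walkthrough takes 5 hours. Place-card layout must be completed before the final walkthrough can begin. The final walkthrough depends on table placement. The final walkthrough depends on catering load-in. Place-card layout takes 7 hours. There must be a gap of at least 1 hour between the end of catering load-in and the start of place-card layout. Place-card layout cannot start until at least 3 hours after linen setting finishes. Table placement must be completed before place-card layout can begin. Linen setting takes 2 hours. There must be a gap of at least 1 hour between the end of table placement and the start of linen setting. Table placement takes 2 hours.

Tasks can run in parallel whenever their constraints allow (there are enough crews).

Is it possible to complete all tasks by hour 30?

Yes

Table placement has no prerequisites, so it starts at hour 0 and finishes at hour 2.
Linen setting waits on table placement (finishes hour 2, plus 1-hour gap → hour 3), so it starts at hour 3 and finishes at 3 + 2 = hour 5.
For catering load-in: linen setting (finishes hour 5); table placement (finishes hour 2). Taking the maximum gives a start of hour 5, and it finishes at 5 + 7 = hour 12.
Place-card layout cannot start until catering load-in (finishes hour 12, plus 1-hour gap → hour 13); linen setting (finishes hour 5, plus 3-hour gap → hour 8); table placement (finishes hour 2). The controlling bound is hour 13, so place-card layout finishes at 13 + 7 = hour 20.
For the final walkthrough: place-card layout (finishes hour 20); table placement (finishes hour 2); catering load-in (finishes hour 12). Taking the maximum gives a start of hour 20, and it finishes at 20 + 5 = hour 25.
Every task is finished by hour 25, which is no later than the deadline of 30, so the schedule is feasible.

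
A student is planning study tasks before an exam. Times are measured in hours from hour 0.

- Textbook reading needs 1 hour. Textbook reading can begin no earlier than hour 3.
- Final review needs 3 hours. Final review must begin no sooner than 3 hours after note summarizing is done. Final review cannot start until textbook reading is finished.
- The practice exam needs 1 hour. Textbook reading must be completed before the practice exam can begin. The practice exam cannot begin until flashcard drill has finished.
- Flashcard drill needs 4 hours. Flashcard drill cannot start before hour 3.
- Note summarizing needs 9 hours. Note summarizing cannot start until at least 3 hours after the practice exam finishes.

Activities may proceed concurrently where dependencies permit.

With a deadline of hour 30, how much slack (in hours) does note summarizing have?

Flashcard drill waits on its own release at hour 3, so it starts at hour 3 and finishes at 3 + 4 = hour 7.
After its own release at hour 3, textbook reading can start at hour 3 and finishes at hour 4.
The practice exam cannot start until textbook reading (finishes hour 4); flashcard drill (finishes hour 7). The controlling bound is hour 7, so the practice exam finishes at 7 + 1 = hour 8.
Note summarizing cannot begin until the practice exam (finishes hour 8, plus 3-hour gap → hour 11). It runs from hour 11 to 11 + 9 = hour 20.

Working backward from the deadline:
Nothing follows final review; the deadline of hour 30 is its only limit. It must start by 30 − 3 = hour 27.
Note summarizing must finish before final review (must start by hour 27, minus 3-hour gap → hour 24). With a 9-hour duration, note summarizing must start by 24 − 9 = hour 15.
So note summarizing can start as early as hour 11 and as late as hour 15, giving 15 − 11 = 4 hours of slack.

4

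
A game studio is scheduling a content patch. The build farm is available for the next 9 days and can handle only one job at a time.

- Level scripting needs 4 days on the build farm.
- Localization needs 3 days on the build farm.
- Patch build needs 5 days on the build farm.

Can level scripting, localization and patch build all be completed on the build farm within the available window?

No

Running back to back, the jobs need 4 + 3 + 5 = 12 days on the build farm.
Since 12 > 9, they cannot all fit.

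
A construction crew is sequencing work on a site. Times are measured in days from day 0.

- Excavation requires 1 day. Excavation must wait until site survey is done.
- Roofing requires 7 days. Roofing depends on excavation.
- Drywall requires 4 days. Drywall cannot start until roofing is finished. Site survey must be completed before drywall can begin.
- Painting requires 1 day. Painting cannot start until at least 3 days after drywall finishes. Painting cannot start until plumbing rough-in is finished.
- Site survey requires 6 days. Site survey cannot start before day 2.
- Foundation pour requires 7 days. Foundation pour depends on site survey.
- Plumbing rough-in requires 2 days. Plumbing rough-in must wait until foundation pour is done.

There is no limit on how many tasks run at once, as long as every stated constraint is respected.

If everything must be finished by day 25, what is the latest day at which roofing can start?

10

To finish by day 25, painting (duration 1) must start no later than day 24.
Drywall must finish before painting (must start by day 24, minus 3-day gap → day 21). With a 4-day duration, drywall must start by 21 − 4 = day 17.
Since drywall (must start by day 17) depends on it, roofing must finish by day 17. Backing off its 7-day duration gives a latest start of day 10.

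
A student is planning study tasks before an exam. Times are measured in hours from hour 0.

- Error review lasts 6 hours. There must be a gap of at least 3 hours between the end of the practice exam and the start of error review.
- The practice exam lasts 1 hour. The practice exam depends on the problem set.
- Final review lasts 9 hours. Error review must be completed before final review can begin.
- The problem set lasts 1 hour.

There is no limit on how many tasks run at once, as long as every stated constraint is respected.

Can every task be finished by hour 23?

Yes

Nothing blocks the problem set, so it runs from hour 0 to hour 1.
The practice exam cannot begin until the problem set (finishes hour 1). It runs from hour 1 to 1 + 1 = hour 2.
Error review waits on the practice exam (finishes hour 2, plus 3-hour gap → hour 5), so it starts at hour 5 and finishes at 5 + 6 = hour 11.
After error review (finishes hour 11), final review can start at hour 11 and finishes at hour 20.
Every task is finished by hour 20, which is no later than the deadline of 23, so the schedule is feasible.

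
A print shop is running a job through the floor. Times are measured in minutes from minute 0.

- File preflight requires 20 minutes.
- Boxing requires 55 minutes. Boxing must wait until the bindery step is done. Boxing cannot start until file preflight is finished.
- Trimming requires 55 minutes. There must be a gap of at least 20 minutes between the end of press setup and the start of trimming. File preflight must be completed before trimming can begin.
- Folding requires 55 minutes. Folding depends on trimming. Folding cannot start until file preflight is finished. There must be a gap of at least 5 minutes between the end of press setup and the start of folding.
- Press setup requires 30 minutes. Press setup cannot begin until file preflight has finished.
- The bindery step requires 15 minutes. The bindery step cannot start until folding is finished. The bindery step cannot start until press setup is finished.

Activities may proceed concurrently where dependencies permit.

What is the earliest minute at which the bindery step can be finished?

File preflight can start immediately at minute 0; it finishes at minute 20.
Press setup cannot begin until file preflight (finishes minute 20). It runs from minute 20 to 20 + 30 = minute 50.
For trimming: press setup (finishes minute 50, plus 20-minute gap → minute 70); file preflight (finishes minute 20). Taking the maximum gives a start of minute 70, and it finishes at 70 + 55 = minute 125.
For folding: trimming (finishes minute 125); file preflight (finishes minute 20); press setup (finishes minute 50, plus 5-minute gap → minute 55). Taking the maximum gives a start of minute 125, and it finishes at 125 + 55 = minute 180.
For the bindery step: folding (finishes minute 180); press setup (finishes minute 50). Taking the maximum gives a start of minute 180, and it finishes at 180 + 15 = minute 195.

195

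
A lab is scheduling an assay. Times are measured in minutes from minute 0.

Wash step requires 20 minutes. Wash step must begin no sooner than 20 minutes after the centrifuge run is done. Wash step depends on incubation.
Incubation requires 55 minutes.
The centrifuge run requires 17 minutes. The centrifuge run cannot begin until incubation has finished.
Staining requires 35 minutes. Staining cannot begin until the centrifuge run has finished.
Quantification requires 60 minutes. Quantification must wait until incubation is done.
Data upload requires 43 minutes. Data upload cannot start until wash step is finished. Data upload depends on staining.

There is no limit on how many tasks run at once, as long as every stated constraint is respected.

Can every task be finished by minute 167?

Yes

Nothing blocks incubation, so it runs from minute 0 to minute 55.
Quantification cannot begin until incubation (finishes minute 55). It runs from minute 55 to 55 + 60 = minute 115.
After incubation (finishes minute 55), the centrifuge run can start at minute 55 and finishes at minute 72.
After the centrifuge run (finishes minute 72), staining can start at minute 72 and finishes at minute 107.
Wash step needs all of the centrifuge run (finishes minute 72, plus 20-minute gap → minute 92); incubation (finishes minute 55). That puts its earliest start at minute 92; it finishes at 92 + 20 = minute 112.
Data upload needs all of wash step (finishes minute 112); staining (finishes minute 107). That puts its earliest start at minute 112; it finishes at 112 + 43 = minute 155.
Every task is finished by minute 155, which is no later than the deadline of 167, so the schedule is feasible.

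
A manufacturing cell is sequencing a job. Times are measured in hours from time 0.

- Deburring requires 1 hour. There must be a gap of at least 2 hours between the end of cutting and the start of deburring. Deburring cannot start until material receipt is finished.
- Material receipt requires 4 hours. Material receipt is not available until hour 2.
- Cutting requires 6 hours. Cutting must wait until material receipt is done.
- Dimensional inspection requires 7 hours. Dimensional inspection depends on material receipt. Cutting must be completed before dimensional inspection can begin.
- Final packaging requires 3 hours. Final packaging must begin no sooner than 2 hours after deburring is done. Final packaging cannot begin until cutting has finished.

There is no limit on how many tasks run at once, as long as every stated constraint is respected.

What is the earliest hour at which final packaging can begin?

17

After its own release at hour 2, material receipt can start at hour 2 and finishes at hour 6.
Cutting cannot begin until material receipt (finishes hour 6). It runs from hour 6 to 6 + 6 = hour 12.
Deburring cannot start until cutting (finishes hour 12, plus 2-hour gap → hour 14); material receipt (finishes hour 6). The controlling bound is hour 14, so deburring finishes at 14 + 1 = hour 15.
Final packaging waits on deburring (finishes hour 15, plus 2-hour gap → hour 17); cutting (finishes hour 12). The latest of these is hour 17, which is the earliest final packaging can start.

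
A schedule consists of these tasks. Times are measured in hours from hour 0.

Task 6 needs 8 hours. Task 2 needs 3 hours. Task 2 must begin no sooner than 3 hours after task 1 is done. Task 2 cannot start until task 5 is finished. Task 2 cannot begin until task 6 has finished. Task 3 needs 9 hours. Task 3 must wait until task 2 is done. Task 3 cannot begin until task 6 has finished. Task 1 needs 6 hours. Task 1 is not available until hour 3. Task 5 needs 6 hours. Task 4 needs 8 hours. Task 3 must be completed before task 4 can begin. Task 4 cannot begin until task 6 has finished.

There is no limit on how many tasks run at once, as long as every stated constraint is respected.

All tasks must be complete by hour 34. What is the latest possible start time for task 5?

8

Nothing follows task 4; the deadline of hour 34 is its only limit. It must start by 34 − 8 = hour 26.
Task 3 has to be done before task 4 (must start by hour 26). That means finishing by hour 26, i.e. starting by 26 − 9 = hour 17.
Task 2 has to be done before task 3 (must start by hour 17). That means finishing by hour 17, i.e. starting by 17 − 3 = hour 14.
Since task 2 (must start by hour 14) depends on it, task 5 must finish by hour 14. Backing off its 6-hour duration gives a latest start of hour 8.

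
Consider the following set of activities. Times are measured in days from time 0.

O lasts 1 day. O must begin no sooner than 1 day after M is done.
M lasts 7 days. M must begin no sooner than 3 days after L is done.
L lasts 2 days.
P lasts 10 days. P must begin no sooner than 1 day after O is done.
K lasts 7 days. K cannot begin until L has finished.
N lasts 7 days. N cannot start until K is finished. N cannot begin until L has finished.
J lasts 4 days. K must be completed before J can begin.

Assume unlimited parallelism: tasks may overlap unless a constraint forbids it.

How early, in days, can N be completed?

16

L can start immediately at day 0; it finishes at day 2.
After L (finishes day 2), K can start at day 2 and finishes at day 9.
For N: K (finishes day 9); L (finishes day 2). Taking the maximum gives a start of day 9, and it finishes at 9 + 7 = day 16.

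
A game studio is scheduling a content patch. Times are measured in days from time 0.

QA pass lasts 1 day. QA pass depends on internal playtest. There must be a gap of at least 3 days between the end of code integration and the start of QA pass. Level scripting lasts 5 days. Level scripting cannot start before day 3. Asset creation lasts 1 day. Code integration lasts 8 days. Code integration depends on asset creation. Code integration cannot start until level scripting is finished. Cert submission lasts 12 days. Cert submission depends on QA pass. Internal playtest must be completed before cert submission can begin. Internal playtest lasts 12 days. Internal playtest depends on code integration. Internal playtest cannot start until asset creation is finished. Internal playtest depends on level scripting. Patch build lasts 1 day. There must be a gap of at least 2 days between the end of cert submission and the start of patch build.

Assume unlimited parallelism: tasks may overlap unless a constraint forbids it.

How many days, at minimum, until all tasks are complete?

44

After its own release at day 3, level scripting can start at day 3 and finishes at day 8.
Nothing blocks asset creation, so it runs from day 0 to day 1.
Code integration cannot start until asset creation (finishes day 1); level scripting (finishes day 8). The controlling bound is day 8, so code integration finishes at 8 + 8 = day 16.
Internal playtest cannot start until code integration (finishes day 16); asset creation (finishes day 1); level scripting (finishes day 8). The controlling bound is day 16, so internal playtest finishes at 16 + 12 = day 28.
QA pass needs all of internal playtest (finishes day 28); code integration (finishes day 16, plus 3-day gap → day 19). That puts its earliest start at day 28; it finishes at 28 + 1 = day 29.
Cert submission has to wait for QA pass (finishes day 29); internal playtest (finishes day 28). The latest of these is day 29, so cert submission runs day 29 to 29 + 12 = day 41.
After cert submission (finishes day 41, plus 2-day gap → day 43), patch build can start at day 43 and finishes at day 44.
All tasks are finished once the last one completes. Finish times: Asset creation at 1, Level scripting at 8, Code integration at 16, Internal playtest at 28, QA pass at 29, Cert submission at 41, Patch build at 44. The latest is day 44.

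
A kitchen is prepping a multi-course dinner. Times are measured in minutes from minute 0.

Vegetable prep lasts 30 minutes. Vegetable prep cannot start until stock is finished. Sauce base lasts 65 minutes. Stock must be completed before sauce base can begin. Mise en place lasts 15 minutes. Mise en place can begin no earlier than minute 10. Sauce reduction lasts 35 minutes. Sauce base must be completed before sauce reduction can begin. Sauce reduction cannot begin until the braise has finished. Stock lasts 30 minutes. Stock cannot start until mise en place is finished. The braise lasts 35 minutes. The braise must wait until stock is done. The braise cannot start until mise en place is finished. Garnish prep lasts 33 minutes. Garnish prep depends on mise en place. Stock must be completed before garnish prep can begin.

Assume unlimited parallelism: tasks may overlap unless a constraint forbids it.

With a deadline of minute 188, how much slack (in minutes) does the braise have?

63

Mise en place cannot begin until its own release at minute 10. It runs from minute 10 to 10 + 15 = minute 25.
Stock waits on mise en place (finishes minute 25), so it starts at minute 25 and finishes at 25 + 30 = minute 55.
For the braise: stock (finishes minute 55); mise en place (finishes minute 25). Taking the maximum gives a start of minute 55, and it finishes at 55 + 35 = minute 90.

Working backward from the deadline:
Nothing follows sauce reduction; the deadline of minute 188 is its only limit. It must start by 188 − 35 = minute 153.
The braise has to be done before sauce reduction (must start by minute 153). That means finishing by minute 153, i.e. starting by 153 − 35 = minute 118.
So the braise can start as early as minute 55 and as late as minute 118, giving 118 − 55 = 63 minutes of slack.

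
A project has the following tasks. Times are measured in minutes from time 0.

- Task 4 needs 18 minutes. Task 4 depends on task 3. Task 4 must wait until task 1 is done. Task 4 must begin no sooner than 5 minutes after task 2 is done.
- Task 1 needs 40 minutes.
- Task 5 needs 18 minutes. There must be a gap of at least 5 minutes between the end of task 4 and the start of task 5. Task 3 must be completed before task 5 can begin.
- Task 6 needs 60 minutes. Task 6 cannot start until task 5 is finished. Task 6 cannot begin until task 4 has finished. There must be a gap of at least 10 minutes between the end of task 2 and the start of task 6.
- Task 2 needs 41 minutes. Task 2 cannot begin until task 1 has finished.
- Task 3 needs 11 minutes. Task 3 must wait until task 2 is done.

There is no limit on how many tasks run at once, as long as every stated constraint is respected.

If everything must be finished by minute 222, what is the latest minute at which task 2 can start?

To finish by minute 222, task 6 (duration 60) must start no later than minute 162.
Task 5 has to be done before task 6 (must start by minute 162). That means finishing by minute 162, i.e. starting by 162 − 18 = minute 144.
For task 4: task 5 (must start by minute 144, minus 5-minute gap → minute 139); task 6 (must start by minute 162). The most restrictive is minute 139; with an 18-minute duration, task 4 must start by minute 121.
For task 3: task 4 (must start by minute 121); task 5 (must start by minute 144). The most restrictive is minute 121; with an 11-minute duration, task 3 must start by minute 110.
For task 2: task 3 (must start by minute 110); task 4 (must start by minute 121, minus 5-minute gap → minute 116); task 6 (must start by minute 162, minus 10-minute gap → minute 152). The most restrictive is minute 110; with a 41-minute duration, task 2 must start by minute 69.

69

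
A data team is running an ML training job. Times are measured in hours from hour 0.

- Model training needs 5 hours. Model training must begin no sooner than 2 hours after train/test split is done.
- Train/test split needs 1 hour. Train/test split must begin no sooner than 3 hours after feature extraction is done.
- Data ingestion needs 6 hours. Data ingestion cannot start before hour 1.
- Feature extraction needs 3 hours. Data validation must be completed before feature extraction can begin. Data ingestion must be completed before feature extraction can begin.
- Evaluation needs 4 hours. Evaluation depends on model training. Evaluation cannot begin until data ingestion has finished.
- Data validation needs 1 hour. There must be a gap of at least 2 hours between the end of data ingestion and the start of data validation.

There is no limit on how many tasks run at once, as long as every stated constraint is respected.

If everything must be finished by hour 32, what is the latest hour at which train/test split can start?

20

Evaluation must finish by hour 32; it takes 4 hours, so it must start by 32 − 4 = hour 28.
Model training feeds into evaluation (must start by hour 28); so model training must finish by hour 28 and therefore start by hour 23.
Train/test split feeds into model training (must start by hour 23, minus 2-hour gap → hour 21); so train/test split must finish by hour 21 and therefore start by hour 20.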